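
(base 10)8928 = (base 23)gk4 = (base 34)7ok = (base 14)337a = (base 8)21340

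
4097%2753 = 1344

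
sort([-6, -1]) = [-6, -1]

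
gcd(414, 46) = 46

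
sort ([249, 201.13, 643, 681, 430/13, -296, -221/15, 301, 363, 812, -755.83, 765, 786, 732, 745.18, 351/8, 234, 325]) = [-755.83, -296, -221/15, 430/13, 351/8, 201.13, 234, 249, 301, 325, 363, 643, 681, 732, 745.18, 765, 786, 812]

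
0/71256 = 0 = 0.00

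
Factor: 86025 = 3^1*5^2*31^1*37^1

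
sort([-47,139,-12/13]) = [-47,-12/13,139]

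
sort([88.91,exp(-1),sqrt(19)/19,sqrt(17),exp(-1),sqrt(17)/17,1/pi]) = [sqrt(19)/19,sqrt(17)/17,1/pi,exp(-1),exp(-1),sqrt(17),88.91]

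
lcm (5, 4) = 20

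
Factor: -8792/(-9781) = 2^3*7^1*157^1*9781^(-1)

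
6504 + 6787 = 13291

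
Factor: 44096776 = 2^3*17^2*19073^1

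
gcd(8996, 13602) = 2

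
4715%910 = 165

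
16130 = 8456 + 7674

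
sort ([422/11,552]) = [422/11,552]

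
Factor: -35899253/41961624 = -1 * 2^(-3) * 3^(-1) * 13^1 * 1748401^(-1) * 2761481^1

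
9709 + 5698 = 15407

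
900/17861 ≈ 0.0504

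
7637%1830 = 317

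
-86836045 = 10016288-96852333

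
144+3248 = 3392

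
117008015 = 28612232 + 88395783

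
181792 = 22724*8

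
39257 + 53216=92473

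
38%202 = 38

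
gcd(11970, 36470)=70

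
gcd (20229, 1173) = 3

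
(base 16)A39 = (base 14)D4D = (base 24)4D1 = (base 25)44H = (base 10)2617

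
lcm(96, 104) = 1248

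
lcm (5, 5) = 5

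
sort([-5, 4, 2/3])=[-5, 2/3, 4]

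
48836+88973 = 137809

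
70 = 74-4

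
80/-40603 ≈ -0.00197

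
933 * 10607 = 9896331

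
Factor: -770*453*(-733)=2^1*3^1*5^1*7^1*11^1*151^1*733^1=255677730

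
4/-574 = -2/287 ≈ -0.00697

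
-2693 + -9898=-12591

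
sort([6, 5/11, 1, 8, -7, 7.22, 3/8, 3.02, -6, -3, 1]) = [-7, -6, -3, 3/8, 5/11, 1, 1, 3.02, 6, 7.22, 8]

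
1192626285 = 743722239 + 448904046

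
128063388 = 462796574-334733186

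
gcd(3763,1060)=53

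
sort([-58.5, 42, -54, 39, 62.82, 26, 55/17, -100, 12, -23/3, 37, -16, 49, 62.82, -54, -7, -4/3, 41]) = [-100, -58.5, -54, -54, -16, -23/3, -7, -4/3, 55/17, 12, 26, 37, 39, 41, 42, 49, 62.82, 62.82]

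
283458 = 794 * 357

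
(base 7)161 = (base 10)92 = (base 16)5c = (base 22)44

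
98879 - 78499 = 20380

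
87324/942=14554/157 ≈ 92.70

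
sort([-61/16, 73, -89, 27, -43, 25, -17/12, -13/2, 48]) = [-89, -43, -13/2, -61/16, -17/12, 25, 27, 48, 73]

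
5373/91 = 59+4/91 ≈ 59.04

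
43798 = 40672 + 3126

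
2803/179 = 15+118/179 ≈ 15.66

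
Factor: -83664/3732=-1*2^2*3^1*7^1*83^1*311^(-1)=-6972/311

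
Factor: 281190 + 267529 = 548719^1 = 548719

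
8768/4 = 2192 = 2192.00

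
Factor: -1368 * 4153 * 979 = -1 * 2^3 * 3^2 * 11^1 * 19^1 * 89^1 * 4153^1 = -5561996616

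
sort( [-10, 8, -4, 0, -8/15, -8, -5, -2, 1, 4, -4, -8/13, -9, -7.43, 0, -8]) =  [-10, -9, -8, -8, -7.43, -5, -4, -4, -2, -8/13, -8/15, 0, 0, 1, 4, 8]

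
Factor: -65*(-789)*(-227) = -1*3^1*5^1*13^1*227^1*263^1 = -11641695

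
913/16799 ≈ 0.0543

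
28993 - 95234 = -66241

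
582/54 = 10 + 7/9 ≈ 10.78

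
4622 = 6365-1743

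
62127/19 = 3269 + 16/19 ≈ 3269.84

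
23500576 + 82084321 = 105584897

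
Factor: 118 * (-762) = -1 * 2^2 * 3^1 * 59^1 * 127^1 = -89916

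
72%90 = 72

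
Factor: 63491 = 173^1 * 367^1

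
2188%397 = 203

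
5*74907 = 374535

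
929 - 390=539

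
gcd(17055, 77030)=5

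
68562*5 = 342810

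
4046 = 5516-1470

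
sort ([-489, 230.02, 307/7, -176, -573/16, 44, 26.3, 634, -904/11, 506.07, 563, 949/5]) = [-489, -176, -904/11, -573/16, 26.3, 307/7, 44, 949/5, 230.02, 506.07, 563, 634]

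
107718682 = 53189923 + 54528759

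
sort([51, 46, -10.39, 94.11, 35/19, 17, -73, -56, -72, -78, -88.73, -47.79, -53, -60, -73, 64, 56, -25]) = [-88.73, -78, -73, -73, -72, -60, -56, -53, -47.79, -25, -10.39, 35/19, 17, 46, 51, 56, 64, 94.11]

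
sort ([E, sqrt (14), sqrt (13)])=[E, sqrt (13), sqrt (14)]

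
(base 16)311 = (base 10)785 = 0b1100010001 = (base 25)16a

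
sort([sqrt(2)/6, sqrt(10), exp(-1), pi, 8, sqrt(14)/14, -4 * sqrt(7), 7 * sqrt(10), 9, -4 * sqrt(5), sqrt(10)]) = [-4 * sqrt(7), -4 * sqrt(5), sqrt(2)/6, sqrt(14)/14, exp(-1), pi, sqrt(10), sqrt(10), 8, 9, 7 * sqrt(10)]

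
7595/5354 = 1 + 2241/5354 ≈ 1.42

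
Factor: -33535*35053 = -1*5^1*19^1*353^1*35053^1 = -1175502355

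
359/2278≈0.158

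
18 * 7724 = 139032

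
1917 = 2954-1037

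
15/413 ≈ 0.0363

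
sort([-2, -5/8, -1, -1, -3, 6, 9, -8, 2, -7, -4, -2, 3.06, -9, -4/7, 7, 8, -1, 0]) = [-9, -8, -7, -4, -3, -2, -2, -1, -1, -1, -5/8, -4/7, 0, 2, 3.06, 6, 7, 8, 9]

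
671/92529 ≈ 0.00725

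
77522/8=38761/4=9690.25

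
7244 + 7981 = 15225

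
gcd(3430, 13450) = 10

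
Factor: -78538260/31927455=-1*2^2*3^(-1)*7^(-1)*79^(-1)*547^1*1283^(-1)*2393^1=-5235884/2128497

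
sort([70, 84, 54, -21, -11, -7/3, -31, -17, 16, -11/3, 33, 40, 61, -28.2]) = [-31, -28.2, -21, -17, -11, -11/3, -7/3, 16, 33, 40, 54, 61, 70, 84]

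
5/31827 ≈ 0.000157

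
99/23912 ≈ 0.00414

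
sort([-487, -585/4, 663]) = [-487, -585/4, 663]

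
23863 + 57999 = 81862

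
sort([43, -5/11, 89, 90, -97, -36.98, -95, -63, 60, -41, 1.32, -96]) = [-97, -96, -95, -63, -41, -36.98, -5/11, 1.32, 43, 60, 89, 90]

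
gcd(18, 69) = 3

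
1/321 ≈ 0.00312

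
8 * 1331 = 10648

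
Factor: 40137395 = 5^1*1483^1*5413^1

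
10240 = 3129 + 7111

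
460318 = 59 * 7802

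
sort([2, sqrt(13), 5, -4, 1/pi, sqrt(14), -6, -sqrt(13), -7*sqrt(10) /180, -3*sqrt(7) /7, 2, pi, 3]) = [-6, -4, -sqrt(13), -3*sqrt(7) /7, -7*sqrt(10) /180, 1/pi, 2, 2, 3, pi, sqrt(13), sqrt(14), 5]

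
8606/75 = 114 + 56/75 ≈ 114.75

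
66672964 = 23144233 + 43528731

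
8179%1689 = 1423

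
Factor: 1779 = 3^1 * 593^1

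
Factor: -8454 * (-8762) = 2^2 * 3^1 * 13^1 * 337^1 * 1409^1 = 74073948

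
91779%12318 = 5553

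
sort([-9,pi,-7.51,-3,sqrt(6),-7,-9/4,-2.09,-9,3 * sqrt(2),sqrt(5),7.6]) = [-9,-9,-7.51,-7,-3,-9/4,-2.09,sqrt(5),sqrt(6),pi,3 * sqrt(2),7.6]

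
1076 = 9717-8641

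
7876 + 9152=17028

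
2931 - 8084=-5153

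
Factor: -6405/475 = -1 * 3^1 * 5^(-1) * 7^1 * 19^(-1) * 61^1 = -1281/95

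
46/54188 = 1/1178 ≈ 0.000849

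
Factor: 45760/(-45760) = -1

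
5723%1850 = 173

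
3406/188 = 18 + 11/94 ≈ 18.12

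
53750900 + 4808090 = 58558990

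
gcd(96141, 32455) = 1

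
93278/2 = 46639 = 46639.00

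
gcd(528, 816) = 48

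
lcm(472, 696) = 41064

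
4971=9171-4200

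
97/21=4 + 13/21 ≈ 4.62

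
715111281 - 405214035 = 309897246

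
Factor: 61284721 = 61284721^1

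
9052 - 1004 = 8048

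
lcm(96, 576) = 576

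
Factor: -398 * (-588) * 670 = 2^4 * 3^1 * 5^1 * 7^2 * 67^1 * 199^1 = 156796080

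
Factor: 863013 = 3^1*287671^1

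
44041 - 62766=-18725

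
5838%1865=243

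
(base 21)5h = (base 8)172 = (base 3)11112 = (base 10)122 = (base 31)3t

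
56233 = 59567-3334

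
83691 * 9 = 753219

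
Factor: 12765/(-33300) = -1 * 2^(-2) * 3^(-1) * 5^(-1) * 23^1 = -23/60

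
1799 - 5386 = -3587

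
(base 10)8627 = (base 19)14h1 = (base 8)20663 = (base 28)b03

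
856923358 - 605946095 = 250977263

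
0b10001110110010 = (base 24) fki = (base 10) 9138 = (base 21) kf3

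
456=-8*(-57)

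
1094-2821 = -1727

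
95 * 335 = 31825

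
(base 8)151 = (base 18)5f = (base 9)126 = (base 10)105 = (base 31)3c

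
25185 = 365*69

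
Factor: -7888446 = -1 * 2^1 * 3^2 * 31^1 * 67^1 * 211^1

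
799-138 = 661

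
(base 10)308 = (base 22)e0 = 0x134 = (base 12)218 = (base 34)92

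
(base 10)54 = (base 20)2e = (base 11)4a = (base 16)36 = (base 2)110110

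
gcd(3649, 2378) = 41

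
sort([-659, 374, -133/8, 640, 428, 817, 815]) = [-659, -133/8, 374, 428, 640, 815, 817]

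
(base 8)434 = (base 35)84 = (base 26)ao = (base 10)284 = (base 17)gc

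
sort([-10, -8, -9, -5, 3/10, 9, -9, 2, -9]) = [-10, -9, -9, -9, -8, -5, 3/10, 2, 9]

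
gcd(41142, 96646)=2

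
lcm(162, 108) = 324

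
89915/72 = 1248+59/72 ≈ 1248.82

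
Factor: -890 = -1*2^1*5^1*89^1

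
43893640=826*53140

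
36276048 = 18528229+17747819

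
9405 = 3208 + 6197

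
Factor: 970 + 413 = 3^1*461^1 = 1383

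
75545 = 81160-5615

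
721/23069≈0.0313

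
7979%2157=1508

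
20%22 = 20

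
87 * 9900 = 861300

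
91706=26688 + 65018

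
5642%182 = 0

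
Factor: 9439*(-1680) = -1*2^4*3^1*5^1*7^1*9439^1 = -15857520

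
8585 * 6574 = 56437790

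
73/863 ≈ 0.0846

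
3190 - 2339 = 851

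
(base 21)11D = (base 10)475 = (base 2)111011011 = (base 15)21A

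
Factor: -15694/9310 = -1*5^(-1)*7^(-1)*59^1 = -59/35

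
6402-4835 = 1567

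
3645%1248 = 1149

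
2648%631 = 124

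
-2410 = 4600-7010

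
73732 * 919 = 67759708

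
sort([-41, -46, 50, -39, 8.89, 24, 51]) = [-46, -41, -39, 8.89, 24, 50, 51]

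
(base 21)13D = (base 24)LD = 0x205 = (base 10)517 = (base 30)H7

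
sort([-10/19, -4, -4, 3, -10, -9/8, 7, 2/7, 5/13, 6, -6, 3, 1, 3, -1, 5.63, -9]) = [-10, -9, -6, -4, -4, -9/8, -1, -10/19, 2/7, 5/13, 1, 3, 3, 3, 5.63, 6, 7]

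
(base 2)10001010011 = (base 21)2af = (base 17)3e2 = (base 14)591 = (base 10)1107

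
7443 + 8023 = 15466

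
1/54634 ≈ 0.0000183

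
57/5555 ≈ 0.0103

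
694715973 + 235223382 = 929939355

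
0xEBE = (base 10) 3774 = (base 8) 7276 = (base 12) 2226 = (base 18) BBC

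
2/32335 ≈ 0.0000619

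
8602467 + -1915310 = 6687157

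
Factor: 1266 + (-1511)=-1*5^1*7^2=-245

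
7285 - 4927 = 2358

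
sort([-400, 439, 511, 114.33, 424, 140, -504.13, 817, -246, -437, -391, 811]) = [-504.13, -437, -400, -391, -246, 114.33, 140, 424, 439, 511, 811, 817]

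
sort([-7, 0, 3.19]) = [-7, 0, 3.19]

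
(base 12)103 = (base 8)223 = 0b10010011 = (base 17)8b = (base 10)147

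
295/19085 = 59/3817 ≈ 0.0155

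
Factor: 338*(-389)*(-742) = 2^2*7^1*13^2*53^1*389^1 = 97559644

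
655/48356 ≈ 0.0135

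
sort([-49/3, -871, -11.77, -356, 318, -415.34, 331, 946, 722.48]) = [-871, -415.34, -356, -49/3, -11.77, 318, 331, 722.48, 946]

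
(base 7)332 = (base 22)7g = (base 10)170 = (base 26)6e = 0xaa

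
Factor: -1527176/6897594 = -1*2^2*3^(-1)*7^1*11^(-1)*41^(-1)*2549^(-1)*27271^1 = -763588/3448797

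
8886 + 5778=14664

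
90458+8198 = 98656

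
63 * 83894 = 5285322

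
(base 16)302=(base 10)770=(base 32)o2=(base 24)182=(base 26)13g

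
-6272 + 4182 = -2090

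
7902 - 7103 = 799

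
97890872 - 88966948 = 8923924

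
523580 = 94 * 5570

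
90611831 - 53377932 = 37233899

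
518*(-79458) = -41159244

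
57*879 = 50103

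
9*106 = 954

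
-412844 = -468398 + 55554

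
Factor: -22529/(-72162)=2^(-1)*3^(-2)*13^1*19^(-1)*211^(-1)*1733^1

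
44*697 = 30668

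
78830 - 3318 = 75512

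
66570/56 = 1188 + 3/4 = 1188.75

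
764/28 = 191/7 ≈ 27.29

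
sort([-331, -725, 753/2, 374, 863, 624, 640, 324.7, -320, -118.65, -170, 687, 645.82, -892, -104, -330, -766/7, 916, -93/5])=[-892, -725, -331, -330, -320, -170, -118.65, -766/7, -104, -93/5, 324.7, 374, 753/2, 624, 640, 645.82, 687, 863, 916]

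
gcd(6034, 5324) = 2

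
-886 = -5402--4516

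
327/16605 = 109/5535 ≈ 0.0197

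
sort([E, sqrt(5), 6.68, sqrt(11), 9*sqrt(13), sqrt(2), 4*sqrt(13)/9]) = [sqrt(2), 4*sqrt(13)/9, sqrt(5), E, sqrt(11), 6.68, 9*sqrt(13)]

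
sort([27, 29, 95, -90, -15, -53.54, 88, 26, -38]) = [-90, -53.54, -38, -15, 26, 27, 29, 88, 95]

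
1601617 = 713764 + 887853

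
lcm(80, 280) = 560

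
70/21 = 3 + 1/3 ≈ 3.33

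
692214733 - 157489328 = 534725405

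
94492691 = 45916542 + 48576149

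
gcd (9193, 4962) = 1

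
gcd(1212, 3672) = 12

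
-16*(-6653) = 106448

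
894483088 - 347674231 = 546808857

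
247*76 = 18772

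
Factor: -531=-1*3^2*59^1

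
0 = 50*0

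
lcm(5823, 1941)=5823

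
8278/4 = 2069 + 1/2 = 2069.50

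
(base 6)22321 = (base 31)38e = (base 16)c49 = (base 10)3145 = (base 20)7h5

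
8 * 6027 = 48216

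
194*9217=1788098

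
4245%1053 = 33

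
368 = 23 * 16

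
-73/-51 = 1 + 22/51 ≈ 1.43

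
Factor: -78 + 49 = -1 * 29^1 = -29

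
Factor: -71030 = -1 * 2^1 * 5^1 * 7103^1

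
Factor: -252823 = -1 * 252823^1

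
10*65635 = 656350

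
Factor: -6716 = -1*2^2*23^1*73^1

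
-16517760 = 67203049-83720809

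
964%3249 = 964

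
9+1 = 10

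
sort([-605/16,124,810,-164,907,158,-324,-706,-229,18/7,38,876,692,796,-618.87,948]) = [-706,-618.87,-324,-229,-164,-605/16,18/7,38,124,158,692,796,810,876,907,948]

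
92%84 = 8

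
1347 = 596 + 751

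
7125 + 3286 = 10411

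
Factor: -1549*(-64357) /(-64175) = -1*5^(-2)*17^(-1)*139^1*151^(-1)*463^1*1549^1 = -99688993/64175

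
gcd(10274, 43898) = 934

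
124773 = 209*597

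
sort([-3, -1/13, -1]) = [-3, -1, -1/13]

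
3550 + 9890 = 13440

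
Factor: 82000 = 2^4*5^3*41^1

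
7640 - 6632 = 1008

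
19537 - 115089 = -95552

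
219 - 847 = -628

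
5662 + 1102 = 6764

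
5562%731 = 445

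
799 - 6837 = -6038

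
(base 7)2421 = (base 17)31d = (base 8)1601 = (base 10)897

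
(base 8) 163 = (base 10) 115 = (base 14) 83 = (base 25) 4f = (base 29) 3s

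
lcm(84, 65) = 5460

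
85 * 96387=8192895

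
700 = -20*(-35)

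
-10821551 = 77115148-87936699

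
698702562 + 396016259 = 1094718821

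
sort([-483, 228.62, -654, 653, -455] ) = [-654, -483, -455, 228.62, 653] 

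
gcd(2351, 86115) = 1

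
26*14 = 364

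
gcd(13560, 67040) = 40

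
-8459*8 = -67672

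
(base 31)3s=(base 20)61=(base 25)4l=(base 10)121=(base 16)79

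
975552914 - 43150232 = 932402682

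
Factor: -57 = -1*3^1*19^1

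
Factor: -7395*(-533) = 3^1*5^1*13^1*17^1*29^1*41^1 = 3941535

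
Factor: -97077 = -1*3^1*32359^1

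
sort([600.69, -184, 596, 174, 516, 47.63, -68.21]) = [-184, -68.21, 47.63, 174, 516, 596, 600.69]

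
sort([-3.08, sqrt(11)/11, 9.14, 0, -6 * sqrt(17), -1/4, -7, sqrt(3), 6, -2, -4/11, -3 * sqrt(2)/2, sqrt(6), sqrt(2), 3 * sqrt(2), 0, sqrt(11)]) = [-6 * sqrt(17), -7, -3.08, -3 * sqrt(2)/2, -2, -4/11, -1/4, 0, 0, sqrt(11)/11, sqrt(2), sqrt(3), sqrt(6), sqrt(11), 3 * sqrt(2), 6, 9.14]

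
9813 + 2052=11865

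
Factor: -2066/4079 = -1 * 2^1 * 1033^1 * 4079^(-1)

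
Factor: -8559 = -1*3^3*317^1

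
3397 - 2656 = 741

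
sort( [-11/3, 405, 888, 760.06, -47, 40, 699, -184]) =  [-184, -47, -11/3, 40, 405, 699, 760.06, 888]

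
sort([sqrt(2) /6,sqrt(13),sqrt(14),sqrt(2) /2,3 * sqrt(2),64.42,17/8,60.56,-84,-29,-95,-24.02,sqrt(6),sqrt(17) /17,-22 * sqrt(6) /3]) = [-95,-84,-29,-24.02,-22 * sqrt(6) /3,sqrt(2) /6,sqrt(17) /17,sqrt(2) /2,17/8,sqrt(6),sqrt(13),sqrt(14),3 * sqrt(2),60.56,64.42]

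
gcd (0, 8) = 8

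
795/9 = 265/3 ≈ 88.33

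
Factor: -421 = -1 * 421^1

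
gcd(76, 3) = 1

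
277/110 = 2 + 57/110 ≈ 2.52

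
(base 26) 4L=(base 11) 104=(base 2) 1111101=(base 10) 125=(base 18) 6H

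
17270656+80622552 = 97893208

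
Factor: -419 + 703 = 2^2 * 71^1 = 284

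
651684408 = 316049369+335635039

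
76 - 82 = -6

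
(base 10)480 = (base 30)g0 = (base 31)ff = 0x1e0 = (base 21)11i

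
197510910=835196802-637685892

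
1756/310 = 5 + 103/155 ≈ 5.66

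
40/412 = 10/103 ≈ 0.0971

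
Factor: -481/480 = -1*2^(-5)*3^(-1)*5^(-1)*13^1*37^1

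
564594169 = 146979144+417615025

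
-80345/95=-16069/19 ≈ -845.74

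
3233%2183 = 1050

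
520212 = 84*6193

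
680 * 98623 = 67063640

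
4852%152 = 140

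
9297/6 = 3099/2 = 1549.50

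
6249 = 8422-2173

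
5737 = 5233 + 504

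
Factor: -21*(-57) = 3^2*7^1*19^1 = 1197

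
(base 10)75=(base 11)69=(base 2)1001011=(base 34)27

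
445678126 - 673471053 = -227792927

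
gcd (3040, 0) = 3040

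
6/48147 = 2/16049 ≈ 0.000125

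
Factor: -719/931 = -1*7^(-2)*19^(-1)*719^1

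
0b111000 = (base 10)56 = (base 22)2c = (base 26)24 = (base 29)1r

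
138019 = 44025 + 93994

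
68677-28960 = 39717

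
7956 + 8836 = 16792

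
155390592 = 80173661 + 75216931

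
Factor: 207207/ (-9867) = -1*3^1*7^1 = -21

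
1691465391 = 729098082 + 962367309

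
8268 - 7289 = 979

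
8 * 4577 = 36616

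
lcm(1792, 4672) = 130816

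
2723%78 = 71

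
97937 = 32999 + 64938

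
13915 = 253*55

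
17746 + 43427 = 61173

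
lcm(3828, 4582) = 302412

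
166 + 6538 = 6704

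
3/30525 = 1/10175 ≈ 0.0000983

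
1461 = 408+1053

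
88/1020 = 22/255 ≈ 0.0863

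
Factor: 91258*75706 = 2^2*103^1*443^1*37853^1 = 6908778148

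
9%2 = 1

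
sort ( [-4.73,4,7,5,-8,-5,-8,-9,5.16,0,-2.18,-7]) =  [-9,-8,-8,-7,-5,-4.73,-2.18,0,4,5,5.16,7]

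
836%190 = 76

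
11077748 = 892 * 12419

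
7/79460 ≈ 0.0000881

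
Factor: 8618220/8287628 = 3^2*5^1*13^1*29^1*127^1*181^(-1)*11447^(-1) = 2154555/2071907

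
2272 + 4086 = 6358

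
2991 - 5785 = -2794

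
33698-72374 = -38676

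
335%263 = 72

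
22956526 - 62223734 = -39267208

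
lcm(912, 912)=912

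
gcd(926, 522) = 2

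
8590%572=10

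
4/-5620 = -1/1405 ≈ -0.000712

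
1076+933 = 2009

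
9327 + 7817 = 17144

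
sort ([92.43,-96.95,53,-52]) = [-96.95,-52,53,92.43]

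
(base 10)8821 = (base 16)2275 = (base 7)34501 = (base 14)3301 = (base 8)21165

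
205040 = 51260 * 4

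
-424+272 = -152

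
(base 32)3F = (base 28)3R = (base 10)111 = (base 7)216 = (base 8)157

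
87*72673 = 6322551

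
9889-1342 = 8547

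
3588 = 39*92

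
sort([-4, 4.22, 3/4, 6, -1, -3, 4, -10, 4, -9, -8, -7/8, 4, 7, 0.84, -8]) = [-10, -9, -8, -8, -4, -3, -1, -7/8, 3/4, 0.84, 4, 4, 4, 4.22, 6, 7]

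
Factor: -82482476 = -1 * 2^2 * 20620619^1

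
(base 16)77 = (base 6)315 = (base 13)92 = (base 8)167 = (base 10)119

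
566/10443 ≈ 0.0542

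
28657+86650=115307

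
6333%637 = 600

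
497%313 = 184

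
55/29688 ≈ 0.00185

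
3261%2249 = 1012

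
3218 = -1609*(-2)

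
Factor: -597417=-1 * 3^1 * 19^1 * 47^1 * 223^1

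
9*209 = 1881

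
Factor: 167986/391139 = 2^1 * 13^2 * 787^ (-1) = 338/787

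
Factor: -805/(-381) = 3^(-1) * 5^1 * 7^1 * 23^1 * 127^(-1)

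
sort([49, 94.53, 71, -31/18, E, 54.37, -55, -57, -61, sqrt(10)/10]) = [-61, -57, -55, -31/18, sqrt(10)/10, E, 49, 54.37, 71, 94.53]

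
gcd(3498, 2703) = 159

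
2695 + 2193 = 4888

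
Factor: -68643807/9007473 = -1*17^1*1345957^1*3002491^(-1) = -22881269/3002491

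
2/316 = 1/158 ≈ 0.00633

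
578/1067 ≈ 0.542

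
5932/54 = 2966/27 ≈ 109.85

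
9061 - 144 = 8917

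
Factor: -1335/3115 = -1*3^1*7^(-1) = -3/7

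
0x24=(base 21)1f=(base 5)121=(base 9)40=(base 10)36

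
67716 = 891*76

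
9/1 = 9 = 9.00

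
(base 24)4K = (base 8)164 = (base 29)40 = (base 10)116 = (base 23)51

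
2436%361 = 270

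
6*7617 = 45702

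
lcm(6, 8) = 24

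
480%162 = 156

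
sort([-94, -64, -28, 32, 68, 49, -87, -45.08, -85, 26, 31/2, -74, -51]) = [-94, -87, -85, -74, -64, -51, -45.08, -28, 31/2, 26, 32, 49, 68]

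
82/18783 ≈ 0.00437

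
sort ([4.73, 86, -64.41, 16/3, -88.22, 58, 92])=[-88.22, -64.41, 4.73, 16/3, 58, 86, 92]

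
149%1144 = 149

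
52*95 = 4940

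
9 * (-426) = -3834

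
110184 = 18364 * 6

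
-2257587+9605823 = 7348236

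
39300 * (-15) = -589500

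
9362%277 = 221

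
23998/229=104 + 182/229 ≈ 104.79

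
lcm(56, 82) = 2296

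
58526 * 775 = 45357650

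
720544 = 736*979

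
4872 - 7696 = -2824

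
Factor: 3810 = 2^1 * 3^1 * 5^1 * 127^1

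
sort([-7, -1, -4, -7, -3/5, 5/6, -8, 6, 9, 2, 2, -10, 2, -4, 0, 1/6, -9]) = [-10, -9, -8, -7, -7, -4, -4, -1, -3/5, 0, 1/6, 5/6, 2, 2, 2, 6, 9]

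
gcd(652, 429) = 1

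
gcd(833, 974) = 1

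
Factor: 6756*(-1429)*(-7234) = 2^3*3^1*563^1*1429^1*3617^1 = 69839379816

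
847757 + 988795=1836552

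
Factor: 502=2^1*251^1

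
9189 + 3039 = 12228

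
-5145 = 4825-9970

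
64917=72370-7453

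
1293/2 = 646 + 1/2 = 646.50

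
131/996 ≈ 0.132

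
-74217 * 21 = -1558557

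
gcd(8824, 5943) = 1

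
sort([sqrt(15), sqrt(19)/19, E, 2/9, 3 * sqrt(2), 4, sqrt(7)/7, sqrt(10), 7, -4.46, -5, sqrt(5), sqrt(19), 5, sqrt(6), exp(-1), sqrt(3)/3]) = [-5, -4.46, 2/9, sqrt(19)/19, exp(-1), sqrt(7)/7, sqrt(3)/3, sqrt(5), sqrt(6), E, sqrt(10), sqrt(15), 4, 3 * sqrt(2), sqrt(19), 5, 7]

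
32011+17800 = 49811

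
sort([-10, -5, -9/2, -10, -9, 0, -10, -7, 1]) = [-10, -10, -10, -9, -7, -5, -9/2, 0, 1]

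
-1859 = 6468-8327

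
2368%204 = 124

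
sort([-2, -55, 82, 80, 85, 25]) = [-55, -2, 25, 80, 82, 85]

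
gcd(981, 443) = 1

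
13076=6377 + 6699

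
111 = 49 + 62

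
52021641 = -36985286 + 89006927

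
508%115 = 48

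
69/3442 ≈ 0.0200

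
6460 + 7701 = 14161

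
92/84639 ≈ 0.00109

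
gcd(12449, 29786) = 1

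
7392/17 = 434 + 14/17 ≈ 434.82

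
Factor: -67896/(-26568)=3^(-2)*23^1=23/9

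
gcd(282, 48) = 6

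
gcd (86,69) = 1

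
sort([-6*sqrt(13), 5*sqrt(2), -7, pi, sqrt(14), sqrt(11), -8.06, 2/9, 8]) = [-6*sqrt(13), -8.06, -7, 2/9, pi, sqrt(11), sqrt(14), 5*sqrt(2), 8]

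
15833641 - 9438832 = 6394809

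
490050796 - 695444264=-205393468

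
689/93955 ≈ 0.00733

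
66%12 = 6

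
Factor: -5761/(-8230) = 2^(-1) * 5^(-1) * 7^1 = 7/10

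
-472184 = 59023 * (-8)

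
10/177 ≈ 0.0565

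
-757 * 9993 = -7564701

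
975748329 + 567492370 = 1543240699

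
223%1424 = 223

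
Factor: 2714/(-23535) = -1 * 2^1 * 3^(-2) * 5^(-1) * 23^1 * 59^1 * 523^(-1)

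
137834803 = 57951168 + 79883635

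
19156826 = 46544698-27387872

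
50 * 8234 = 411700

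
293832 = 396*742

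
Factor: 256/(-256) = -1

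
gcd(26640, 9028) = 148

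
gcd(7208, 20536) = 136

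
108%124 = 108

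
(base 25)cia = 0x1f18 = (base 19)130i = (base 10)7960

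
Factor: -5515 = -1*5^1*1103^1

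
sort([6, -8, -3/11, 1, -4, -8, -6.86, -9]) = [-9, -8, -8, -6.86, -4, -3/11, 1, 6]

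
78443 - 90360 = -11917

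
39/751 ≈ 0.0519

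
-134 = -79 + -55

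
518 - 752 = -234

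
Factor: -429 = -1 * 3^1 * 11^1 * 13^1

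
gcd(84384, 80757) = 9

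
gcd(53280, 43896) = 24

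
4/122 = 2/61 ≈ 0.0328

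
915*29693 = 27169095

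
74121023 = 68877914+5243109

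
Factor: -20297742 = -1 * 2^1 * 3^1 * 3382957^1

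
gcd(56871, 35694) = 9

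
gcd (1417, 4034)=1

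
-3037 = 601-3638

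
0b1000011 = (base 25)2h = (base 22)31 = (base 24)2j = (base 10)67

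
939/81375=313/27125 ≈ 0.0115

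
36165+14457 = 50622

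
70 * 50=3500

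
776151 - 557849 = 218302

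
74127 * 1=74127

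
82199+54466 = 136665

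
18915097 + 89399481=108314578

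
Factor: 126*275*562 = 2^2*3^2*5^2*7^1*11^1*281^1 = 19473300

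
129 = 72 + 57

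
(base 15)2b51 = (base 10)9301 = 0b10010001010101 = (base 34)81j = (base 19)16ea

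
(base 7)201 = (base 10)99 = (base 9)120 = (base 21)4f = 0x63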